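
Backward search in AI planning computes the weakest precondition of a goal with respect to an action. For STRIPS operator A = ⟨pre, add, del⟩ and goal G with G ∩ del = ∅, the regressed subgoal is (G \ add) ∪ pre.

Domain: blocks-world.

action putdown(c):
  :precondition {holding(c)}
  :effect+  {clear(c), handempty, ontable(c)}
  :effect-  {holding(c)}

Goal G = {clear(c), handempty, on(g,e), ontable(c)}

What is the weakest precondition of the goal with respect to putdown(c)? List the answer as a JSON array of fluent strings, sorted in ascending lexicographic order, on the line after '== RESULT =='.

Regress:
  G ∩ del = {}  (empty — regression defined)
  G \ add = {clear(c), handempty, on(g,e), ontable(c)} \ {clear(c), handempty, ontable(c)} = {on(g,e)}
  ∪ pre   = {on(g,e)} ∪ {holding(c)}
          = {holding(c), on(g,e)}

== RESULT ==
["holding(c)", "on(g,e)"]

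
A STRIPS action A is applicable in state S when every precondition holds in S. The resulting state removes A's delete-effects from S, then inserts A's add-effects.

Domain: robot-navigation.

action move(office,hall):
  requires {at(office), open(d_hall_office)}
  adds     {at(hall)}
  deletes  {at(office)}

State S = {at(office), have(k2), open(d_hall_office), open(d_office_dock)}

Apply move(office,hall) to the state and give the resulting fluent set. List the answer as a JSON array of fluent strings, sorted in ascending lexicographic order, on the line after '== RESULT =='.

Progress:
  pre ⊆ S: {at(office), open(d_hall_office)} ⊆ S  — applicable
  S \ del = {have(k2), open(d_hall_office), open(d_office_dock)}
  ∪ add   = {at(hall), have(k2), open(d_hall_office), open(d_office_dock)}

== RESULT ==
["at(hall)", "have(k2)", "open(d_hall_office)", "open(d_office_dock)"]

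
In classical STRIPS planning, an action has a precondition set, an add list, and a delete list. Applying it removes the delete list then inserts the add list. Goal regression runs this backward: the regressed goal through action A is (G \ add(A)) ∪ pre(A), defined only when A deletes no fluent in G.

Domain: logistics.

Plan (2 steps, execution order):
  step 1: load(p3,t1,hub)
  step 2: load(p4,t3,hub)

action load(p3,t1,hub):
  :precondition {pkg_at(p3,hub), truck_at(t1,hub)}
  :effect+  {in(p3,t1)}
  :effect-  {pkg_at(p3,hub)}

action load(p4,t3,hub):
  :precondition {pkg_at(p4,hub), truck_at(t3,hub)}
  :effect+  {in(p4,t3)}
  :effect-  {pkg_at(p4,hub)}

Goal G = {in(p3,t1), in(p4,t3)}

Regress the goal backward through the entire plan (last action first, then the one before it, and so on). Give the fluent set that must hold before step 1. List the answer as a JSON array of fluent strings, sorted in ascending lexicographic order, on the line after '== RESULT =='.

Regress step by step:
  through step 2 (load(p4,t3,hub)): drop {in(p4,t3)}, keep {in(p3,t1)}, require {pkg_at(p4,hub), truck_at(t3,hub)}
    → {in(p3,t1), pkg_at(p4,hub), truck_at(t3,hub)}
  through step 1 (load(p3,t1,hub)): drop {in(p3,t1)}, keep {pkg_at(p4,hub), truck_at(t3,hub)}, require {pkg_at(p3,hub), truck_at(t1,hub)}
    → {pkg_at(p3,hub), pkg_at(p4,hub), truck_at(t1,hub), truck_at(t3,hub)}

== RESULT ==
["pkg_at(p3,hub)", "pkg_at(p4,hub)", "truck_at(t1,hub)", "truck_at(t3,hub)"]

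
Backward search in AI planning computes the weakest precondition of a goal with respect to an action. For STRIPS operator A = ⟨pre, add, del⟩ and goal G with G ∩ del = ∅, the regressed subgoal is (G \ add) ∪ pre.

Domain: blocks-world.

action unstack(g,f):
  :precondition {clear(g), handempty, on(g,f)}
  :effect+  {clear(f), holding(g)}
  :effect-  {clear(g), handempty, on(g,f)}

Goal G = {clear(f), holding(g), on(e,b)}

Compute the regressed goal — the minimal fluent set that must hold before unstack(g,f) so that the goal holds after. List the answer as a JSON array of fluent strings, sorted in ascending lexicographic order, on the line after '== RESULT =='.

Regress:
  G ∩ del = {}  (empty — regression defined)
  G \ add = {clear(f), holding(g), on(e,b)} \ {clear(f), holding(g)} = {on(e,b)}
  ∪ pre   = {on(e,b)} ∪ {clear(g), handempty, on(g,f)}
          = {clear(g), handempty, on(e,b), on(g,f)}

== RESULT ==
["clear(g)", "handempty", "on(e,b)", "on(g,f)"]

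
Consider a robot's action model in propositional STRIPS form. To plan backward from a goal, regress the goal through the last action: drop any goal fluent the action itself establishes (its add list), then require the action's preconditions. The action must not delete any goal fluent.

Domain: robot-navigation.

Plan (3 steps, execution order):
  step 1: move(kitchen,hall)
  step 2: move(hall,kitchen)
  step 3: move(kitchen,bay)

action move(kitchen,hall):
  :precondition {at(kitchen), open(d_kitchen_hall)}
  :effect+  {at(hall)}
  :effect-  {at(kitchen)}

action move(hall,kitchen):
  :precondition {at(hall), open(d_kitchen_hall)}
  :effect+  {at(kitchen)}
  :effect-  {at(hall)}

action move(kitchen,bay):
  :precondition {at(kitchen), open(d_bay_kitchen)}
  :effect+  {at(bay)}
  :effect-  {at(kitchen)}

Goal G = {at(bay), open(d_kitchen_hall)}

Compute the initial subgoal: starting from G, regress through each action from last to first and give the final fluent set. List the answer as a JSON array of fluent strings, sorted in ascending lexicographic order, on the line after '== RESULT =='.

Work backward from the goal:
  through step 3 (move(kitchen,bay)): drop {at(bay)}, keep {open(d_kitchen_hall)}, require {at(kitchen), open(d_bay_kitchen)}
    → {at(kitchen), open(d_bay_kitchen), open(d_kitchen_hall)}
  through step 2 (move(hall,kitchen)): drop {at(kitchen)}, keep {open(d_bay_kitchen), open(d_kitchen_hall)}, require {at(hall), open(d_kitchen_hall)}
    → {at(hall), open(d_bay_kitchen), open(d_kitchen_hall)}
  through step 1 (move(kitchen,hall)): drop {at(hall)}, keep {open(d_bay_kitchen), open(d_kitchen_hall)}, require {at(kitchen), open(d_kitchen_hall)}
    → {at(kitchen), open(d_bay_kitchen), open(d_kitchen_hall)}

== RESULT ==
["at(kitchen)", "open(d_bay_kitchen)", "open(d_kitchen_hall)"]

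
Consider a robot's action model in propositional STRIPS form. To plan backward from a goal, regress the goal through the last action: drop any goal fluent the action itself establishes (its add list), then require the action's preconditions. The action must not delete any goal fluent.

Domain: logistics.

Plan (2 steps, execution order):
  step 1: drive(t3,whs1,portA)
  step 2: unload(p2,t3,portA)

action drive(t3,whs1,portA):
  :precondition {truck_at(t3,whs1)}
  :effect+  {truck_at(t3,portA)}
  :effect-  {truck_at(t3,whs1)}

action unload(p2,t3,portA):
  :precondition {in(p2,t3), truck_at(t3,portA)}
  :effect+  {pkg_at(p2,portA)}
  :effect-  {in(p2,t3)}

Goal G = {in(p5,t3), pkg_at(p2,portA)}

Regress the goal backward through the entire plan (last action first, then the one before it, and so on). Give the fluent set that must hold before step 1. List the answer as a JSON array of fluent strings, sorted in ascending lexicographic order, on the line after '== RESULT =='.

Work backward from the goal:
  through step 2 (unload(p2,t3,portA)): drop {pkg_at(p2,portA)}, keep {in(p5,t3)}, require {in(p2,t3), truck_at(t3,portA)}
    → {in(p2,t3), in(p5,t3), truck_at(t3,portA)}
  through step 1 (drive(t3,whs1,portA)): drop {truck_at(t3,portA)}, keep {in(p2,t3), in(p5,t3)}, require {truck_at(t3,whs1)}
    → {in(p2,t3), in(p5,t3), truck_at(t3,whs1)}

== RESULT ==
["in(p2,t3)", "in(p5,t3)", "truck_at(t3,whs1)"]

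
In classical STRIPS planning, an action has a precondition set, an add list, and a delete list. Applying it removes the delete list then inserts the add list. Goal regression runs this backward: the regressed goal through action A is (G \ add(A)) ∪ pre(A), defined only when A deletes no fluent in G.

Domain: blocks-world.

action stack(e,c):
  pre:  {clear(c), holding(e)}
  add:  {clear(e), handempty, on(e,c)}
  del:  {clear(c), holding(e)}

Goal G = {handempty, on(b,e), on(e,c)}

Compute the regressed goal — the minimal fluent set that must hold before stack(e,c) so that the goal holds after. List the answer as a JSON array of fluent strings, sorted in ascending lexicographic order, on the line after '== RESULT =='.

Compute (G \ add) ∪ pre:
  G ∩ del = {}  (empty — regression defined)
  G \ add = {handempty, on(b,e), on(e,c)} \ {clear(e), handempty, on(e,c)} = {on(b,e)}
  ∪ pre   = {on(b,e)} ∪ {clear(c), holding(e)}
          = {clear(c), holding(e), on(b,e)}

== RESULT ==
["clear(c)", "holding(e)", "on(b,e)"]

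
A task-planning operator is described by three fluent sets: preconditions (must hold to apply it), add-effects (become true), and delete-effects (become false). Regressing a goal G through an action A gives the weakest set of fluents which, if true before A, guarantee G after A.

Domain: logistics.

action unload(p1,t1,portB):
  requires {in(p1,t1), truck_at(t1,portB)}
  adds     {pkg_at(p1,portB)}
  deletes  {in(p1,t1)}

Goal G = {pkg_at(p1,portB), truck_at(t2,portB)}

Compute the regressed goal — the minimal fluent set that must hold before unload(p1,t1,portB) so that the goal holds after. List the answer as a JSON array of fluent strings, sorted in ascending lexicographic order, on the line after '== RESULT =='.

Compute (G \ add) ∪ pre:
  G ∩ del = {}  (empty — regression defined)
  G \ add = {pkg_at(p1,portB), truck_at(t2,portB)} \ {pkg_at(p1,portB)} = {truck_at(t2,portB)}
  ∪ pre   = {truck_at(t2,portB)} ∪ {in(p1,t1), truck_at(t1,portB)}
          = {in(p1,t1), truck_at(t1,portB), truck_at(t2,portB)}

== RESULT ==
["in(p1,t1)", "truck_at(t1,portB)", "truck_at(t2,portB)"]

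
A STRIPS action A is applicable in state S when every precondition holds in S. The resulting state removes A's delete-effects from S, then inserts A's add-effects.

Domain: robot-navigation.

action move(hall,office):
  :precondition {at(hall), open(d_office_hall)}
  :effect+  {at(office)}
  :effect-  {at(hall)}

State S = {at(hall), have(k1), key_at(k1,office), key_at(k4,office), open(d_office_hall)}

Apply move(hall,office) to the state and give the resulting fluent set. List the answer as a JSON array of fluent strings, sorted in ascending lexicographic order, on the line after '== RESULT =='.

Progress:
  pre ⊆ S: {at(hall), open(d_office_hall)} ⊆ S  — applicable
  S \ del = {have(k1), key_at(k1,office), key_at(k4,office), open(d_office_hall)}
  ∪ add   = {at(office), have(k1), key_at(k1,office), key_at(k4,office), open(d_office_hall)}

== RESULT ==
["at(office)", "have(k1)", "key_at(k1,office)", "key_at(k4,office)", "open(d_office_hall)"]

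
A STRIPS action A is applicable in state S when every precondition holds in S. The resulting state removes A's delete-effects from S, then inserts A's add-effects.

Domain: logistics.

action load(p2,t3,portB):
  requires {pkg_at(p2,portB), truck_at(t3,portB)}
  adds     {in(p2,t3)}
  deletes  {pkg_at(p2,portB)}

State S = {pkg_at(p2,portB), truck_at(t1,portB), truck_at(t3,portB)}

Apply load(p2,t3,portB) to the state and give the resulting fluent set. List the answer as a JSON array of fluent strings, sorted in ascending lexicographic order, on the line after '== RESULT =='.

Compute (S \ del) ∪ add:
  pre ⊆ S: {pkg_at(p2,portB), truck_at(t3,portB)} ⊆ S  — applicable
  S \ del = {truck_at(t1,portB), truck_at(t3,portB)}
  ∪ add   = {in(p2,t3), truck_at(t1,portB), truck_at(t3,portB)}

== RESULT ==
["in(p2,t3)", "truck_at(t1,portB)", "truck_at(t3,portB)"]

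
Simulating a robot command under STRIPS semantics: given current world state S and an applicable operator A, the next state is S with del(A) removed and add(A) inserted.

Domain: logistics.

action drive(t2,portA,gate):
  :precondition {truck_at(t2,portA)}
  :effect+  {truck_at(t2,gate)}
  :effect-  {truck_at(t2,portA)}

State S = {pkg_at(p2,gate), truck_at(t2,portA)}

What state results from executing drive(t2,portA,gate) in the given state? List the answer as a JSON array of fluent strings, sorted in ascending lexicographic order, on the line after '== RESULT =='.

Compute (S \ del) ∪ add:
  pre ⊆ S: {truck_at(t2,portA)} ⊆ S  — applicable
  S \ del = {pkg_at(p2,gate)}
  ∪ add   = {pkg_at(p2,gate), truck_at(t2,gate)}

== RESULT ==
["pkg_at(p2,gate)", "truck_at(t2,gate)"]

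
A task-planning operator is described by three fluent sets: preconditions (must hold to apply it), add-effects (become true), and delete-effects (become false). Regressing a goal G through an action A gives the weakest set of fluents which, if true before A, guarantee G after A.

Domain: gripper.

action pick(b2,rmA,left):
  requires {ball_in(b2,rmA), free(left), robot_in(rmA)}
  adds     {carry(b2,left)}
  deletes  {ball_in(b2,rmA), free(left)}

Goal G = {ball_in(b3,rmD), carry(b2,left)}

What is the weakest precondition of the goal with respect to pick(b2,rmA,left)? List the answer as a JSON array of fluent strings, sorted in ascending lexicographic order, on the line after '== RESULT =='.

Compute (G \ add) ∪ pre:
  G ∩ del = {}  (empty — regression defined)
  G \ add = {ball_in(b3,rmD), carry(b2,left)} \ {carry(b2,left)} = {ball_in(b3,rmD)}
  ∪ pre   = {ball_in(b3,rmD)} ∪ {ball_in(b2,rmA), free(left), robot_in(rmA)}
          = {ball_in(b2,rmA), ball_in(b3,rmD), free(left), robot_in(rmA)}

== RESULT ==
["ball_in(b2,rmA)", "ball_in(b3,rmD)", "free(left)", "robot_in(rmA)"]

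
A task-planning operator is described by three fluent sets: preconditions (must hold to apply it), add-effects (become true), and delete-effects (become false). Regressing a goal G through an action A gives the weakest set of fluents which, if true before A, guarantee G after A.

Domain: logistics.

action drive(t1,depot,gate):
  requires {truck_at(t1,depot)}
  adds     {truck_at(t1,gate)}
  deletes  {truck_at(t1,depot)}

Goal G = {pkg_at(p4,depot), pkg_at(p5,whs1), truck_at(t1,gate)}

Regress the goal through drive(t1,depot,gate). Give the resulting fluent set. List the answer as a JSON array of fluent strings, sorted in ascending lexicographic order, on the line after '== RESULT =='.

Regress:
  G ∩ del = {}  (empty — regression defined)
  G \ add = {pkg_at(p4,depot), pkg_at(p5,whs1), truck_at(t1,gate)} \ {truck_at(t1,gate)} = {pkg_at(p4,depot), pkg_at(p5,whs1)}
  ∪ pre   = {pkg_at(p4,depot), pkg_at(p5,whs1)} ∪ {truck_at(t1,depot)}
          = {pkg_at(p4,depot), pkg_at(p5,whs1), truck_at(t1,depot)}

== RESULT ==
["pkg_at(p4,depot)", "pkg_at(p5,whs1)", "truck_at(t1,depot)"]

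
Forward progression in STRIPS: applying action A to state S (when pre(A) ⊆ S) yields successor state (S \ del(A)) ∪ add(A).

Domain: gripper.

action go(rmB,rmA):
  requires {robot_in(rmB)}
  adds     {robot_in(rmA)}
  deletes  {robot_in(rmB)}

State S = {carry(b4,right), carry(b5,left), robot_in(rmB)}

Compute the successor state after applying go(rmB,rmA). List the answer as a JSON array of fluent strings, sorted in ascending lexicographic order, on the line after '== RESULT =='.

Progress:
  pre ⊆ S: {robot_in(rmB)} ⊆ S  — applicable
  S \ del = {carry(b4,right), carry(b5,left)}
  ∪ add   = {carry(b4,right), carry(b5,left), robot_in(rmA)}

== RESULT ==
["carry(b4,right)", "carry(b5,left)", "robot_in(rmA)"]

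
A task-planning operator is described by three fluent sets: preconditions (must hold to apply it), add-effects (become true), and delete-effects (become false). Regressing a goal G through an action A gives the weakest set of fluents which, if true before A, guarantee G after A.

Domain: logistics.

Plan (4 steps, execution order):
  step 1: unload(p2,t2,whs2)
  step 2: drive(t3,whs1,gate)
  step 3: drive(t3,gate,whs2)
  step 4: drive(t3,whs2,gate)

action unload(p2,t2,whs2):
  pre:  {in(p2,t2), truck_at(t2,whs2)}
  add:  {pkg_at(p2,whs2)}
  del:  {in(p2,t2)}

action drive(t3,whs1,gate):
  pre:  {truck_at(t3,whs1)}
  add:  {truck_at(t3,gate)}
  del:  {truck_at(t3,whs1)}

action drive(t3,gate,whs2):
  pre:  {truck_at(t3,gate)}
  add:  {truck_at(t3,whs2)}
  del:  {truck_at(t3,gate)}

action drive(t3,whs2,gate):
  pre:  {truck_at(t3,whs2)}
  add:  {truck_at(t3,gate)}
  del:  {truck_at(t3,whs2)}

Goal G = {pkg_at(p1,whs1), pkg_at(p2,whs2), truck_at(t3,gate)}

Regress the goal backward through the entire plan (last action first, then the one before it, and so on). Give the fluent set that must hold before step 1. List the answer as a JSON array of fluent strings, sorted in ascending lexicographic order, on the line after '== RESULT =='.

Regress step by step:
  through step 4 (drive(t3,whs2,gate)): drop {truck_at(t3,gate)}, keep {pkg_at(p1,whs1), pkg_at(p2,whs2)}, require {truck_at(t3,whs2)}
    → {pkg_at(p1,whs1), pkg_at(p2,whs2), truck_at(t3,whs2)}
  through step 3 (drive(t3,gate,whs2)): drop {truck_at(t3,whs2)}, keep {pkg_at(p1,whs1), pkg_at(p2,whs2)}, require {truck_at(t3,gate)}
    → {pkg_at(p1,whs1), pkg_at(p2,whs2), truck_at(t3,gate)}
  through step 2 (drive(t3,whs1,gate)): drop {truck_at(t3,gate)}, keep {pkg_at(p1,whs1), pkg_at(p2,whs2)}, require {truck_at(t3,whs1)}
    → {pkg_at(p1,whs1), pkg_at(p2,whs2), truck_at(t3,whs1)}
  through step 1 (unload(p2,t2,whs2)): drop {pkg_at(p2,whs2)}, keep {pkg_at(p1,whs1), truck_at(t3,whs1)}, require {in(p2,t2), truck_at(t2,whs2)}
    → {in(p2,t2), pkg_at(p1,whs1), truck_at(t2,whs2), truck_at(t3,whs1)}

== RESULT ==
["in(p2,t2)", "pkg_at(p1,whs1)", "truck_at(t2,whs2)", "truck_at(t3,whs1)"]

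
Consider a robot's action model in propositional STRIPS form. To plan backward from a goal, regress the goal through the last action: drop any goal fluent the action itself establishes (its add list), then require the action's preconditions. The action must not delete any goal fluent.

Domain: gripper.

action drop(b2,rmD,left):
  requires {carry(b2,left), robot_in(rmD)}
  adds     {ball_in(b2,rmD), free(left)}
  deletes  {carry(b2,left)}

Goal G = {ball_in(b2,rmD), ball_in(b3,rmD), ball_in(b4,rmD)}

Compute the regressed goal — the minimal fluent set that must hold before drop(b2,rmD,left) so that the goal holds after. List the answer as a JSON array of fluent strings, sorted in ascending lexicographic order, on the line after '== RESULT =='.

Compute (G \ add) ∪ pre:
  G ∩ del = {}  (empty — regression defined)
  G \ add = {ball_in(b2,rmD), ball_in(b3,rmD), ball_in(b4,rmD)} \ {ball_in(b2,rmD), free(left)} = {ball_in(b3,rmD), ball_in(b4,rmD)}
  ∪ pre   = {ball_in(b3,rmD), ball_in(b4,rmD)} ∪ {carry(b2,left), robot_in(rmD)}
          = {ball_in(b3,rmD), ball_in(b4,rmD), carry(b2,left), robot_in(rmD)}

== RESULT ==
["ball_in(b3,rmD)", "ball_in(b4,rmD)", "carry(b2,left)", "robot_in(rmD)"]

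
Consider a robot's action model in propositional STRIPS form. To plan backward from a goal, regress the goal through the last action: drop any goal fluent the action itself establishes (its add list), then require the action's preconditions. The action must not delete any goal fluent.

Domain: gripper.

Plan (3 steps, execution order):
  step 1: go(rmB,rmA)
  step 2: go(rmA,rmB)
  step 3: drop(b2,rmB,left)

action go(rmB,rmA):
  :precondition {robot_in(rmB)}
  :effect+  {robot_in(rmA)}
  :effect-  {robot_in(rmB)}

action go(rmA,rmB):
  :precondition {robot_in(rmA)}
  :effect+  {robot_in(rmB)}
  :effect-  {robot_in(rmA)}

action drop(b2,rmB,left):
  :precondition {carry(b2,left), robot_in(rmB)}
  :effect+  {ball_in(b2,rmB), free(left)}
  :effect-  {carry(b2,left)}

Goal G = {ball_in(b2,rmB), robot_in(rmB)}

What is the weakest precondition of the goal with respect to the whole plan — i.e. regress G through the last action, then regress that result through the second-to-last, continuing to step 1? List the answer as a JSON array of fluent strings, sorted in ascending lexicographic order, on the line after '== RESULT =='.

Regress step by step:
  through step 3 (drop(b2,rmB,left)): drop {ball_in(b2,rmB)}, keep {robot_in(rmB)}, require {carry(b2,left), robot_in(rmB)}
    → {carry(b2,left), robot_in(rmB)}
  through step 2 (go(rmA,rmB)): drop {robot_in(rmB)}, keep {carry(b2,left)}, require {robot_in(rmA)}
    → {carry(b2,left), robot_in(rmA)}
  through step 1 (go(rmB,rmA)): drop {robot_in(rmA)}, keep {carry(b2,left)}, require {robot_in(rmB)}
    → {carry(b2,left), robot_in(rmB)}

== RESULT ==
["carry(b2,left)", "robot_in(rmB)"]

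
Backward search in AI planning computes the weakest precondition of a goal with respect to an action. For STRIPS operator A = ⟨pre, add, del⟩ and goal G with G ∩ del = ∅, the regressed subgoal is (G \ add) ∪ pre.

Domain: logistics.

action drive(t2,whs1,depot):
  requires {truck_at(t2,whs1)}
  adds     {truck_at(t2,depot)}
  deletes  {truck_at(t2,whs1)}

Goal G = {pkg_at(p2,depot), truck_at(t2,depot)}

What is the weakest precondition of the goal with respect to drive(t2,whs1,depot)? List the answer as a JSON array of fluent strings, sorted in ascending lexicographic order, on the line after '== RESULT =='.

Regress:
  G ∩ del = {}  (empty — regression defined)
  G \ add = {pkg_at(p2,depot), truck_at(t2,depot)} \ {truck_at(t2,depot)} = {pkg_at(p2,depot)}
  ∪ pre   = {pkg_at(p2,depot)} ∪ {truck_at(t2,whs1)}
          = {pkg_at(p2,depot), truck_at(t2,whs1)}

== RESULT ==
["pkg_at(p2,depot)", "truck_at(t2,whs1)"]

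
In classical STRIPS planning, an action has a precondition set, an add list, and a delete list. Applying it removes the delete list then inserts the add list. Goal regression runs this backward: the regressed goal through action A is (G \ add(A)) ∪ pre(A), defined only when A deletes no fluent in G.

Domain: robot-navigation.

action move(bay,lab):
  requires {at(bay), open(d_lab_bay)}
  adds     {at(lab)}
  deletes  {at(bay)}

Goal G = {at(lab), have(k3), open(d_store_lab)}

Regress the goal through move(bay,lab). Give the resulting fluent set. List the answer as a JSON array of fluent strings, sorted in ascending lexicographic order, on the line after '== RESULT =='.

Compute (G \ add) ∪ pre:
  G ∩ del = {}  (empty — regression defined)
  G \ add = {at(lab), have(k3), open(d_store_lab)} \ {at(lab)} = {have(k3), open(d_store_lab)}
  ∪ pre   = {have(k3), open(d_store_lab)} ∪ {at(bay), open(d_lab_bay)}
          = {at(bay), have(k3), open(d_lab_bay), open(d_store_lab)}

== RESULT ==
["at(bay)", "have(k3)", "open(d_lab_bay)", "open(d_store_lab)"]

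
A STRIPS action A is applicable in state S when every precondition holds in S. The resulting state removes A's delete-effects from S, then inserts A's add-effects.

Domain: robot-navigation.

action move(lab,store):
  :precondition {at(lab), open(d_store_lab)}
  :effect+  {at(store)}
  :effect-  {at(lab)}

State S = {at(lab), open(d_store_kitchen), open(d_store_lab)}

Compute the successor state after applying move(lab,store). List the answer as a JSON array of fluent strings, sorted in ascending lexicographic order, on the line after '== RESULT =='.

Progress:
  pre ⊆ S: {at(lab), open(d_store_lab)} ⊆ S  — applicable
  S \ del = {open(d_store_kitchen), open(d_store_lab)}
  ∪ add   = {at(store), open(d_store_kitchen), open(d_store_lab)}

== RESULT ==
["at(store)", "open(d_store_kitchen)", "open(d_store_lab)"]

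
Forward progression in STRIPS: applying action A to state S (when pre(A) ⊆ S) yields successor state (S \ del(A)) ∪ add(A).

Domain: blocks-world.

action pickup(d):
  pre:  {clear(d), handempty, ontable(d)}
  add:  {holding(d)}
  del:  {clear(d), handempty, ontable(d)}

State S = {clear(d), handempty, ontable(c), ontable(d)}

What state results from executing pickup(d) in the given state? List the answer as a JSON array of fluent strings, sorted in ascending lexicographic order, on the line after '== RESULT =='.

Compute (S \ del) ∪ add:
  pre ⊆ S: {clear(d), handempty, ontable(d)} ⊆ S  — applicable
  S \ del = {ontable(c)}
  ∪ add   = {holding(d), ontable(c)}

== RESULT ==
["holding(d)", "ontable(c)"]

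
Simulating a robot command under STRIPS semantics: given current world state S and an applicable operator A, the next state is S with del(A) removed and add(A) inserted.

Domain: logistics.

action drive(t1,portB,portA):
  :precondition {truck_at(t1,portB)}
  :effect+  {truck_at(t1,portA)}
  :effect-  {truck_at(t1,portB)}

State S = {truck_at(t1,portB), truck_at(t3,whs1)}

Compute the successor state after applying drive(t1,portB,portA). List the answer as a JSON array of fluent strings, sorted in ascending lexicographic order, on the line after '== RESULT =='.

Progress:
  pre ⊆ S: {truck_at(t1,portB)} ⊆ S  — applicable
  S \ del = {truck_at(t3,whs1)}
  ∪ add   = {truck_at(t1,portA), truck_at(t3,whs1)}

== RESULT ==
["truck_at(t1,portA)", "truck_at(t3,whs1)"]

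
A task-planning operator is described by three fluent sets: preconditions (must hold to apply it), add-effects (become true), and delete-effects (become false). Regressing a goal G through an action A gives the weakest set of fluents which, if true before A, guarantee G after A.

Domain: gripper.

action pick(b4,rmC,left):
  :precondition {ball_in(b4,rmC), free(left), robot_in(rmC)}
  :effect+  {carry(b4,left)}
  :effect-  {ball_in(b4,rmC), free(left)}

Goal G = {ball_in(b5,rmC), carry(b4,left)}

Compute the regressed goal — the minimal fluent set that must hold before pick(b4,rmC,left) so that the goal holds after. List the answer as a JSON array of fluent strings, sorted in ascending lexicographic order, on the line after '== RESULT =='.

Regress:
  G ∩ del = {}  (empty — regression defined)
  G \ add = {ball_in(b5,rmC), carry(b4,left)} \ {carry(b4,left)} = {ball_in(b5,rmC)}
  ∪ pre   = {ball_in(b5,rmC)} ∪ {ball_in(b4,rmC), free(left), robot_in(rmC)}
          = {ball_in(b4,rmC), ball_in(b5,rmC), free(left), robot_in(rmC)}

== RESULT ==
["ball_in(b4,rmC)", "ball_in(b5,rmC)", "free(left)", "robot_in(rmC)"]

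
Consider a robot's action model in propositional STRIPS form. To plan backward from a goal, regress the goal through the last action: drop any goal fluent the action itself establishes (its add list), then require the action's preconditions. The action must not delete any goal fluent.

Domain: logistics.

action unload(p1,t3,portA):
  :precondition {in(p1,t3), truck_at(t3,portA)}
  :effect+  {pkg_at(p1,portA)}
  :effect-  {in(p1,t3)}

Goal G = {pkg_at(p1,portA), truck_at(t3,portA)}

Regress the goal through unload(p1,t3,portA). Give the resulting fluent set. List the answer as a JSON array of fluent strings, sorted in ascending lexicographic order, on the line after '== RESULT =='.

Compute (G \ add) ∪ pre:
  G ∩ del = {}  (empty — regression defined)
  G \ add = {pkg_at(p1,portA), truck_at(t3,portA)} \ {pkg_at(p1,portA)} = {truck_at(t3,portA)}
  ∪ pre   = {truck_at(t3,portA)} ∪ {in(p1,t3), truck_at(t3,portA)}
          = {in(p1,t3), truck_at(t3,portA)}

== RESULT ==
["in(p1,t3)", "truck_at(t3,portA)"]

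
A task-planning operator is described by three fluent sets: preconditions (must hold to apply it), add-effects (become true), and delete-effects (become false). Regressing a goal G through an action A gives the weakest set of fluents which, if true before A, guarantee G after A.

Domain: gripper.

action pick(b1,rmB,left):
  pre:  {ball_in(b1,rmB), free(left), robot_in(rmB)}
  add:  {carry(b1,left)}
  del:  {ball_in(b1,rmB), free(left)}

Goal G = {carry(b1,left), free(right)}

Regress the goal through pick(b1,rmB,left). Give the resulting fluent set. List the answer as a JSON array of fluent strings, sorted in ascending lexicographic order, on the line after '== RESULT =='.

Compute (G \ add) ∪ pre:
  G ∩ del = {}  (empty — regression defined)
  G \ add = {carry(b1,left), free(right)} \ {carry(b1,left)} = {free(right)}
  ∪ pre   = {free(right)} ∪ {ball_in(b1,rmB), free(left), robot_in(rmB)}
          = {ball_in(b1,rmB), free(left), free(right), robot_in(rmB)}

== RESULT ==
["ball_in(b1,rmB)", "free(left)", "free(right)", "robot_in(rmB)"]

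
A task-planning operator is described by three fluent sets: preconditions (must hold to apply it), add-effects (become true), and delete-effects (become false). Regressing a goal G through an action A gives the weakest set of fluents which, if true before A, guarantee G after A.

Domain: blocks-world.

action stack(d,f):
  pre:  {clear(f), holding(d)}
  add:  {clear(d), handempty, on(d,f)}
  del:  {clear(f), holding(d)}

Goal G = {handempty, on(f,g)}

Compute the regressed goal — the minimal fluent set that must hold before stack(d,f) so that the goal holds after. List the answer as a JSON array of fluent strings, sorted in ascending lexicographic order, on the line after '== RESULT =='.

Regress:
  G ∩ del = {}  (empty — regression defined)
  G \ add = {handempty, on(f,g)} \ {clear(d), handempty, on(d,f)} = {on(f,g)}
  ∪ pre   = {on(f,g)} ∪ {clear(f), holding(d)}
          = {clear(f), holding(d), on(f,g)}

== RESULT ==
["clear(f)", "holding(d)", "on(f,g)"]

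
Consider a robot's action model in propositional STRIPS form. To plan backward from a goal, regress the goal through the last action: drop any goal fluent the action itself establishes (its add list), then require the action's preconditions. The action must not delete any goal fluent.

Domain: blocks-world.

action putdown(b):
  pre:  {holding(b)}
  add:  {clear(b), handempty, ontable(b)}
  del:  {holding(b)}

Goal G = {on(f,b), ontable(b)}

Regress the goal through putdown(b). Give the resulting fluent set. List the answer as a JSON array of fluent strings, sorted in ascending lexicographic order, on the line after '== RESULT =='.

Regress:
  G ∩ del = {}  (empty — regression defined)
  G \ add = {on(f,b), ontable(b)} \ {clear(b), handempty, ontable(b)} = {on(f,b)}
  ∪ pre   = {on(f,b)} ∪ {holding(b)}
          = {holding(b), on(f,b)}

== RESULT ==
["holding(b)", "on(f,b)"]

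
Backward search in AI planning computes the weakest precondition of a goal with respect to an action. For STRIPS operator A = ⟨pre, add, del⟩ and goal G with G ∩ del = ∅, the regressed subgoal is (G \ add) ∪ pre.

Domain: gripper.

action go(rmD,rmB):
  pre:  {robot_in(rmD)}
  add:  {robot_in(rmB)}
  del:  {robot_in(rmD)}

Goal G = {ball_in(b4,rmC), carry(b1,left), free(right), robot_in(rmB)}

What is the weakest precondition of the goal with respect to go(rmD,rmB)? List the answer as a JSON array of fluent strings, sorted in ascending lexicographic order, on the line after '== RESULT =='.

Compute (G \ add) ∪ pre:
  G ∩ del = {}  (empty — regression defined)
  G \ add = {ball_in(b4,rmC), carry(b1,left), free(right), robot_in(rmB)} \ {robot_in(rmB)} = {ball_in(b4,rmC), carry(b1,left), free(right)}
  ∪ pre   = {ball_in(b4,rmC), carry(b1,left), free(right)} ∪ {robot_in(rmD)}
          = {ball_in(b4,rmC), carry(b1,left), free(right), robot_in(rmD)}

== RESULT ==
["ball_in(b4,rmC)", "carry(b1,left)", "free(right)", "robot_in(rmD)"]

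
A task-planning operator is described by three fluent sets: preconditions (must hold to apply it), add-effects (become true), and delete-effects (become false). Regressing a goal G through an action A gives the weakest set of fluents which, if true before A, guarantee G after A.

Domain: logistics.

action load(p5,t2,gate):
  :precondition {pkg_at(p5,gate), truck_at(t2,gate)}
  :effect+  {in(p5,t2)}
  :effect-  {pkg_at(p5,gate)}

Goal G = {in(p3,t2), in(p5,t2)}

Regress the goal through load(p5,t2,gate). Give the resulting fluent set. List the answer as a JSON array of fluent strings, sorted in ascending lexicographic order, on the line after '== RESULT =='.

Regress:
  G ∩ del = {}  (empty — regression defined)
  G \ add = {in(p3,t2), in(p5,t2)} \ {in(p5,t2)} = {in(p3,t2)}
  ∪ pre   = {in(p3,t2)} ∪ {pkg_at(p5,gate), truck_at(t2,gate)}
          = {in(p3,t2), pkg_at(p5,gate), truck_at(t2,gate)}

== RESULT ==
["in(p3,t2)", "pkg_at(p5,gate)", "truck_at(t2,gate)"]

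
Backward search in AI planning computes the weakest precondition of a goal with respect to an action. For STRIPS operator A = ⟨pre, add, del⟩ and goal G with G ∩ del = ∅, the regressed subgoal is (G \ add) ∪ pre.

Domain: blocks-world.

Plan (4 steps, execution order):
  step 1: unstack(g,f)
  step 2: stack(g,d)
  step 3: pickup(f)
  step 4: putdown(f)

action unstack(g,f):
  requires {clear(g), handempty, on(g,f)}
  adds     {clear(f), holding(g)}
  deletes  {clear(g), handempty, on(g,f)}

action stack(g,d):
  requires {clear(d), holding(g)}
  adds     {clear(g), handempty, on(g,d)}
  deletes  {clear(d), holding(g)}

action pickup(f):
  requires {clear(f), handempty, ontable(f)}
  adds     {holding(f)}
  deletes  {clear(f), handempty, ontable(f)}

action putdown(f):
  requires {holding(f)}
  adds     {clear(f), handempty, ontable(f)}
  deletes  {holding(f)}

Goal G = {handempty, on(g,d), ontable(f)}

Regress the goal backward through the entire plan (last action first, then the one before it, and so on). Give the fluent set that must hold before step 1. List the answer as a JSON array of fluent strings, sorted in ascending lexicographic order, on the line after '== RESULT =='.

Work backward from the goal:
  through step 4 (putdown(f)): drop {handempty, ontable(f)}, keep {on(g,d)}, require {holding(f)}
    → {holding(f), on(g,d)}
  through step 3 (pickup(f)): drop {holding(f)}, keep {on(g,d)}, require {clear(f), handempty, ontable(f)}
    → {clear(f), handempty, on(g,d), ontable(f)}
  through step 2 (stack(g,d)): drop {handempty, on(g,d)}, keep {clear(f), ontable(f)}, require {clear(d), holding(g)}
    → {clear(d), clear(f), holding(g), ontable(f)}
  through step 1 (unstack(g,f)): drop {clear(f), holding(g)}, keep {clear(d), ontable(f)}, require {clear(g), handempty, on(g,f)}
    → {clear(d), clear(g), handempty, on(g,f), ontable(f)}

== RESULT ==
["clear(d)", "clear(g)", "handempty", "on(g,f)", "ontable(f)"]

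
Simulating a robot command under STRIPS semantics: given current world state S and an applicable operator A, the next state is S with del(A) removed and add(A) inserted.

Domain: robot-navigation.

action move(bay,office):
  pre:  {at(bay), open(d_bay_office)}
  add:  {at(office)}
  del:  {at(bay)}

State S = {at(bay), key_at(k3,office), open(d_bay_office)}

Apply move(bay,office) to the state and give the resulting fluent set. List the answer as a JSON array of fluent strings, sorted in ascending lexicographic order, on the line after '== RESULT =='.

Progress:
  pre ⊆ S: {at(bay), open(d_bay_office)} ⊆ S  — applicable
  S \ del = {key_at(k3,office), open(d_bay_office)}
  ∪ add   = {at(office), key_at(k3,office), open(d_bay_office)}

== RESULT ==
["at(office)", "key_at(k3,office)", "open(d_bay_office)"]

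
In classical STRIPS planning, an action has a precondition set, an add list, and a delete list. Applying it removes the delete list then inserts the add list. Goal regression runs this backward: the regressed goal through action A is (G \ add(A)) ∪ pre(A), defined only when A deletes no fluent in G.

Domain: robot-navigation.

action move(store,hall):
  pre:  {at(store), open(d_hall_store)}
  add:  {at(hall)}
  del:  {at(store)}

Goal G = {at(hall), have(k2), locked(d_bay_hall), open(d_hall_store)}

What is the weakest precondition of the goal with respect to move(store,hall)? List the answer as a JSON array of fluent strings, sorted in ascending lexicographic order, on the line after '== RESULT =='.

Regress:
  G ∩ del = {}  (empty — regression defined)
  G \ add = {at(hall), have(k2), locked(d_bay_hall), open(d_hall_store)} \ {at(hall)} = {have(k2), locked(d_bay_hall), open(d_hall_store)}
  ∪ pre   = {have(k2), locked(d_bay_hall), open(d_hall_store)} ∪ {at(store), open(d_hall_store)}
          = {at(store), have(k2), locked(d_bay_hall), open(d_hall_store)}

== RESULT ==
["at(store)", "have(k2)", "locked(d_bay_hall)", "open(d_hall_store)"]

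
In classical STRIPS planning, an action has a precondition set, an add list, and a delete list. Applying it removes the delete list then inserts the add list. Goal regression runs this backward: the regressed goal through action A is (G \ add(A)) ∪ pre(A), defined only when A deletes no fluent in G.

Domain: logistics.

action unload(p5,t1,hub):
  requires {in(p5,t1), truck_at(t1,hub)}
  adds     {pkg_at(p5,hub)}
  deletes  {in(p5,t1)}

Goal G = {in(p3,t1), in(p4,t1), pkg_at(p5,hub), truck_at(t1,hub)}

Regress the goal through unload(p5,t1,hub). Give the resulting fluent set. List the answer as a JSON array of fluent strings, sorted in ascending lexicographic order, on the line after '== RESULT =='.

Regress:
  G ∩ del = {}  (empty — regression defined)
  G \ add = {in(p3,t1), in(p4,t1), pkg_at(p5,hub), truck_at(t1,hub)} \ {pkg_at(p5,hub)} = {in(p3,t1), in(p4,t1), truck_at(t1,hub)}
  ∪ pre   = {in(p3,t1), in(p4,t1), truck_at(t1,hub)} ∪ {in(p5,t1), truck_at(t1,hub)}
          = {in(p3,t1), in(p4,t1), in(p5,t1), truck_at(t1,hub)}

== RESULT ==
["in(p3,t1)", "in(p4,t1)", "in(p5,t1)", "truck_at(t1,hub)"]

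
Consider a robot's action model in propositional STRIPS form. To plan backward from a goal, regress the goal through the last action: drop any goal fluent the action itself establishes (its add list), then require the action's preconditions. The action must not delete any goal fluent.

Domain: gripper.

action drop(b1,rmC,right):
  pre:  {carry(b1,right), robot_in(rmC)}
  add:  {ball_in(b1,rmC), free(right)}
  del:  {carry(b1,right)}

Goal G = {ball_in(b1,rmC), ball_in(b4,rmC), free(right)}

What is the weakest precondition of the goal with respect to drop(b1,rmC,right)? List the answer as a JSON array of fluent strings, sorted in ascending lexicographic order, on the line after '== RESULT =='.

Compute (G \ add) ∪ pre:
  G ∩ del = {}  (empty — regression defined)
  G \ add = {ball_in(b1,rmC), ball_in(b4,rmC), free(right)} \ {ball_in(b1,rmC), free(right)} = {ball_in(b4,rmC)}
  ∪ pre   = {ball_in(b4,rmC)} ∪ {carry(b1,right), robot_in(rmC)}
          = {ball_in(b4,rmC), carry(b1,right), robot_in(rmC)}

== RESULT ==
["ball_in(b4,rmC)", "carry(b1,right)", "robot_in(rmC)"]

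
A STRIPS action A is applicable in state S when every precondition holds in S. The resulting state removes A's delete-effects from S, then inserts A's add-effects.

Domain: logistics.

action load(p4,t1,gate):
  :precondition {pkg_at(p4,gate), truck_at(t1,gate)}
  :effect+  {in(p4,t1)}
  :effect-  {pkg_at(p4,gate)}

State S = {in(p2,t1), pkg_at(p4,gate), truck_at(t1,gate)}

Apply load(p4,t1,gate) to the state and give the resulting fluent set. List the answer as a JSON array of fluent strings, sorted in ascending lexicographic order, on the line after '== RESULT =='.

Compute (S \ del) ∪ add:
  pre ⊆ S: {pkg_at(p4,gate), truck_at(t1,gate)} ⊆ S  — applicable
  S \ del = {in(p2,t1), truck_at(t1,gate)}
  ∪ add   = {in(p2,t1), in(p4,t1), truck_at(t1,gate)}

== RESULT ==
["in(p2,t1)", "in(p4,t1)", "truck_at(t1,gate)"]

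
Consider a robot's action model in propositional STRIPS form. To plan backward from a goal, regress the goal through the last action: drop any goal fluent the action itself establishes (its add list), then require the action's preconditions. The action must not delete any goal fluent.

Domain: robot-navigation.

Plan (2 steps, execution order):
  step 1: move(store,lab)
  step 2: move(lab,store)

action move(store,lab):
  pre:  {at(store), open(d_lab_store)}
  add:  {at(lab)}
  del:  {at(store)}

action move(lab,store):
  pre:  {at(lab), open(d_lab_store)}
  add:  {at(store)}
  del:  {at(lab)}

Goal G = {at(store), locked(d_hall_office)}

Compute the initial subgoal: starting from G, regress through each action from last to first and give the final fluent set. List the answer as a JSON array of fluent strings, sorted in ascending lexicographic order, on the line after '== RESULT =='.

Work backward from the goal:
  through step 2 (move(lab,store)): drop {at(store)}, keep {locked(d_hall_office)}, require {at(lab), open(d_lab_store)}
    → {at(lab), locked(d_hall_office), open(d_lab_store)}
  through step 1 (move(store,lab)): drop {at(lab)}, keep {locked(d_hall_office), open(d_lab_store)}, require {at(store), open(d_lab_store)}
    → {at(store), locked(d_hall_office), open(d_lab_store)}

== RESULT ==
["at(store)", "locked(d_hall_office)", "open(d_lab_store)"]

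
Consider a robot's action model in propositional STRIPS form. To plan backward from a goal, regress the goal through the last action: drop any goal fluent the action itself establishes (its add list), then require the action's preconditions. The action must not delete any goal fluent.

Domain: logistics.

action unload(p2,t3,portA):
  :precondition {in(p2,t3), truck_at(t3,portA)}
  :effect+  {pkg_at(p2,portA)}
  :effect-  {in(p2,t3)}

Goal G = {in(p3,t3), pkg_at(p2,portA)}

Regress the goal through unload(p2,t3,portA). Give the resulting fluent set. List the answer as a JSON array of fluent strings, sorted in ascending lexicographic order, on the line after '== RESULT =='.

Regress:
  G ∩ del = {}  (empty — regression defined)
  G \ add = {in(p3,t3), pkg_at(p2,portA)} \ {pkg_at(p2,portA)} = {in(p3,t3)}
  ∪ pre   = {in(p3,t3)} ∪ {in(p2,t3), truck_at(t3,portA)}
          = {in(p2,t3), in(p3,t3), truck_at(t3,portA)}

== RESULT ==
["in(p2,t3)", "in(p3,t3)", "truck_at(t3,portA)"]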